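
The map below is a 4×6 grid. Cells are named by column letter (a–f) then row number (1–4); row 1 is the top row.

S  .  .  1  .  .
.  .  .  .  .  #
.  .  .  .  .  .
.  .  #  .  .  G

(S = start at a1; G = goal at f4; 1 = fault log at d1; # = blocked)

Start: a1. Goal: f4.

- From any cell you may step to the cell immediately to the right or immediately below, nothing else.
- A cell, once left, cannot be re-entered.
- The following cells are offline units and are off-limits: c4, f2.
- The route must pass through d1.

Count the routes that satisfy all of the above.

7

A right/down-only route from a1 to f4 makes exactly 3 down-moves and 5 right-moves in some order.
With no other constraints that would be C(8,3) = 56 routes.
Split at d1 and multiply the segment counts (each segment already excludes blocked cells): a1→d1: 1; d1→f4: 7; product = 7.
That gives 7 routes.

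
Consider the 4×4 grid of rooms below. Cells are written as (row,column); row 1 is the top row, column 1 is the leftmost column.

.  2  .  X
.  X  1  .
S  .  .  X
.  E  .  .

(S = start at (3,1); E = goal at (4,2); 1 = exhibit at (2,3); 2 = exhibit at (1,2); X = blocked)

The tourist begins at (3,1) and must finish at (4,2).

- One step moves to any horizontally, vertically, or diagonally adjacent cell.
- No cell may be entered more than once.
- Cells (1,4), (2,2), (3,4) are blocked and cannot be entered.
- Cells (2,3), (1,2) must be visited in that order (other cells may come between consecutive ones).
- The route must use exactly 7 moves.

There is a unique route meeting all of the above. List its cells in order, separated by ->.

(3,1) -> (3,2) -> (2,3) -> (1,2) -> (1,3) -> (2,4) -> (3,3) -> (4,2)

The waypoints must appear in the order (2,3), (1,2), with no cell reused.
Route from (3,1): right 1 to (3,2), up-right 1 to (2,3), up-left 1 to (1,2), right 1 to (1,3), down-right 1 to (2,4), down-left 2 to (4,2) — 7 moves in all.
Check: order respected (1 at step 2, 2 at step 3); 7 moves as required.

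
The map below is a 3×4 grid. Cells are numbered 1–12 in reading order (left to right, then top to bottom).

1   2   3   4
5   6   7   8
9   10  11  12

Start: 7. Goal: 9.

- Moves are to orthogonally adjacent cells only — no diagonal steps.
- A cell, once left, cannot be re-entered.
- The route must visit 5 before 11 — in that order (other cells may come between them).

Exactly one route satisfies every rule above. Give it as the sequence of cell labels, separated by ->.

The waypoints must appear in the order 5, 11, with no cell reused.
Route from 7: 2× left (reaching 5), up to 1, 3× right (reaching 4), 2× down (reaching 12), 3× left (reaching 9) — 11 moves in all.
Check: order respected (5 at step 2, 11 at step 9).

7 -> 6 -> 5 -> 1 -> 2 -> 3 -> 4 -> 8 -> 12 -> 11 -> 10 -> 9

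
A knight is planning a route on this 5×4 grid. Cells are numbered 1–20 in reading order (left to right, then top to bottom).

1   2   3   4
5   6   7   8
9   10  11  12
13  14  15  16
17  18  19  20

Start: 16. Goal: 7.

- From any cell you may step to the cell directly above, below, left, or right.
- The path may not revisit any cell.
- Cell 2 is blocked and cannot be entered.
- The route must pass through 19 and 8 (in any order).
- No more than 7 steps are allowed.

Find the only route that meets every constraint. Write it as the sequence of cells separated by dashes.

Any route must reach 19 and 8 and still end at 7 within 7 moves, so the order of the required stops is forced.
Route from 16: down to 20, left to 19, 2× up (reaching 11), right to 12, up to 8, left to 7 — 7 moves in all.
Check: all required cells visited; 7 ≤ 7 moves.

16 - 20 - 19 - 15 - 11 - 12 - 8 - 7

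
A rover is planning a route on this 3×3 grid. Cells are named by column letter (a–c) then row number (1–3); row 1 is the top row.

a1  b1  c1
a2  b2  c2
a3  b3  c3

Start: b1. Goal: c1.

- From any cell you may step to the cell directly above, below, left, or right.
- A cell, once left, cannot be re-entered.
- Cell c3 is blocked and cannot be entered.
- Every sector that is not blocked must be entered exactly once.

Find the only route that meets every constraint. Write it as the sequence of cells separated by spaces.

Need to visit all 8 open cells exactly once, starting at b1 and ending at c1.
Cell c2 has only two open neighbours (c1 and b2), so the path must pass straight through it: one of those is the cell it's entered from and the other is where it exits.
Route from b1: left to a1, 2× down (reaching a3), right to b3, up to b2, right to c2, up to c1 — 7 moves in all.
Check: all 8 open cells covered.

b1 a1 a2 a3 b3 b2 c2 c1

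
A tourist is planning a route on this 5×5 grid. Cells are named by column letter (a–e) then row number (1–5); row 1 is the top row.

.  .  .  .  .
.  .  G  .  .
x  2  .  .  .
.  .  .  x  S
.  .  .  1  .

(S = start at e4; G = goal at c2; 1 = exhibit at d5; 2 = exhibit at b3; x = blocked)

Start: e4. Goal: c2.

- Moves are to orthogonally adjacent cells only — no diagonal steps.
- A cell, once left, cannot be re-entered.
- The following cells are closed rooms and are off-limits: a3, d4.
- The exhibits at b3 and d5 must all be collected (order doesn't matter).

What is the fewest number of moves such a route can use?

Any route passes through b3 and d5 in some order between e4 and c2. Summing Manhattan distances along each leg and taking the cheapest ordering (e4 → d5 → b3 → c2) gives a lower bound of 2 + 4 + 2 = 8 moves.
A route of 8 moves achieves this: e4 → e5 → d5 → c5 → c4 → c3 → b3 → b2 → c2.
Since 8 matches the lower bound, it is optimal.

8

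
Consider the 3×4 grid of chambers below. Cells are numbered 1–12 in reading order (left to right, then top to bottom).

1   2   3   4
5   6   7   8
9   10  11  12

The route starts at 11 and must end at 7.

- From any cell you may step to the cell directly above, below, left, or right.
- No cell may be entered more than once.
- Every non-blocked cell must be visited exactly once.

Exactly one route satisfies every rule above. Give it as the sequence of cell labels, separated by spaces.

Need to visit all 12 open cells exactly once, starting at 11 and ending at 7.
Route from 11: right 1 to 12, up 2 to 4, left 3 to 1, down 2 to 9, right 1 to 10, up 1 to 6, right 1 to 7 — 11 moves in all.
Check: all 12 open cells covered.

11 12 8 4 3 2 1 5 9 10 6 7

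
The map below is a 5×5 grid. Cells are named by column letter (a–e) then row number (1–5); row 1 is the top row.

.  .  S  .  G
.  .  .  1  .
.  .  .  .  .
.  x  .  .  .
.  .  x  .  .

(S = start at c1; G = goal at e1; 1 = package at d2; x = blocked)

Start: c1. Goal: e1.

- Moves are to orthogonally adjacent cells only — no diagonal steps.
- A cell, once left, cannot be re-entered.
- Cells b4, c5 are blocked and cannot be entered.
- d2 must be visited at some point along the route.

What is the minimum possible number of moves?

4

Any route passes through d2 somewhere between c1 and e1. Summing Manhattan distances along the two legs (c1 → d2 → e1) gives a lower bound of 2 + 2 = 4 moves.
A route of 4 moves achieves this: c1 → c2 → d2 → d1 → e1.
Since 4 matches the lower bound, it is optimal.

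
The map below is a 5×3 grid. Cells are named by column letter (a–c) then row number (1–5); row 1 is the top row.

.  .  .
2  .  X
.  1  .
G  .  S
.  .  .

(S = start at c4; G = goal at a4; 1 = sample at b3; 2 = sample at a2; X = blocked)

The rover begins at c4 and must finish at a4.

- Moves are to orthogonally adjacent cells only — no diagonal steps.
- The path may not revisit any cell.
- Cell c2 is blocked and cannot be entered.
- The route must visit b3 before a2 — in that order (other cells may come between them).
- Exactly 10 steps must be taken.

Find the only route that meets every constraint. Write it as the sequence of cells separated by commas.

c4, c5, b5, b4, b3, b2, b1, a1, a2, a3, a4

The waypoints must appear in the order b3, a2, with no cell reused.
Route from c4: down 1 to c5, left 1 to b5, up 4 to b1, left 1 to a1, down 3 to a4 — 10 moves in all.
Check: order respected (1 at step 4, 2 at step 8); 10 moves as required.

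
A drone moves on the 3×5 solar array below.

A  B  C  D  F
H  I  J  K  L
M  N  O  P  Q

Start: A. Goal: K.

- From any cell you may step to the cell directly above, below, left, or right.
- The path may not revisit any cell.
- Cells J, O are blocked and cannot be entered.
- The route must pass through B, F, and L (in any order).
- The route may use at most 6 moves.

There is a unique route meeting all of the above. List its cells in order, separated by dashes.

A - B - C - D - F - L - K

Any route must reach B, F, and L and still end at K within 6 moves, so the order of the required stops is forced.
Route from A: 4× right (reaching F), down to L, left to K — 6 moves in all.
Check: all required cells visited; 6 ≤ 6 moves.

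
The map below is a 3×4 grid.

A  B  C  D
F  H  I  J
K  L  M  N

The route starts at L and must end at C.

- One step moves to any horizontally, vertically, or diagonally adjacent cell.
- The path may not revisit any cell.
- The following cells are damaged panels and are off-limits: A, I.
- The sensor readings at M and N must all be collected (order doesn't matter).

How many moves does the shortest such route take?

Any route passes through M and N in some order between L and C. Summing Chebyshev distances along each leg and taking the cheapest ordering (L → M → N → C) gives a lower bound of 1 + 1 + 2 = 4 moves.
A route of 4 moves achieves this: L → M → N → J → C.
Since 4 matches the lower bound, it is optimal.

4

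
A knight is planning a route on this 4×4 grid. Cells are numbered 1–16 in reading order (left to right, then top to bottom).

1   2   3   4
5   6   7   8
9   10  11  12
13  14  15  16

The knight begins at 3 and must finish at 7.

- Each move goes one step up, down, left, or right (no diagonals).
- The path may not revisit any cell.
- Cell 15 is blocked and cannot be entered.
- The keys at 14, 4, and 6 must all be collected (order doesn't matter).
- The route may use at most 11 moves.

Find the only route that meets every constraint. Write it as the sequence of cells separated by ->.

3 -> 4 -> 8 -> 12 -> 11 -> 10 -> 14 -> 13 -> 9 -> 5 -> 6 -> 7

The budget equals the shortest possible length, so every move has to be on a shortest route through the required cells.
Route from 3: right to 4, 2× down (reaching 12), 2× left (reaching 10), down to 14, left to 13, 2× up (reaching 5), 2× right (reaching 7) — 11 moves in all.
Check: all required cells visited; 11 ≤ 11 moves.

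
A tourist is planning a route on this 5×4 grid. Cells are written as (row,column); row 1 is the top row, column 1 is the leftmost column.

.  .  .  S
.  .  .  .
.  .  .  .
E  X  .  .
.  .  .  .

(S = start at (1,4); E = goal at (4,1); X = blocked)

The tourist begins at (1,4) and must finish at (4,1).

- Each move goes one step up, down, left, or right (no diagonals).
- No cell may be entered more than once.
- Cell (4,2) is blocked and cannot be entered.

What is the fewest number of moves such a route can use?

6

The Manhattan distance from (1,4) to (4,1) is |1−4| + |4−1| = 6, so at least 6 moves are needed.
A route of 6 moves achieves this: (1,4) → (2,4) → (3,4) → (3,3) → (3,2) → (3,1) → (4,1).
Since 6 matches the lower bound, it is optimal.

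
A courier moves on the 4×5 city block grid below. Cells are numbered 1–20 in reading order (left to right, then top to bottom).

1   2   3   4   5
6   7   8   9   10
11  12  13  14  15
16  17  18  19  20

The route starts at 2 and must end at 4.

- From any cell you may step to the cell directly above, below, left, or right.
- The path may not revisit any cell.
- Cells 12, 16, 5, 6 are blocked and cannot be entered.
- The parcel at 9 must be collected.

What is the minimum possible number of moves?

Any route passes through 9 somewhere between 2 and 4. Summing Manhattan distances along the two legs (2 → 9 → 4) gives a lower bound of 3 + 1 = 4 moves.
A route of 4 moves achieves this: 2 → 7 → 8 → 9 → 4.
Since 4 matches the lower bound, it is optimal.

4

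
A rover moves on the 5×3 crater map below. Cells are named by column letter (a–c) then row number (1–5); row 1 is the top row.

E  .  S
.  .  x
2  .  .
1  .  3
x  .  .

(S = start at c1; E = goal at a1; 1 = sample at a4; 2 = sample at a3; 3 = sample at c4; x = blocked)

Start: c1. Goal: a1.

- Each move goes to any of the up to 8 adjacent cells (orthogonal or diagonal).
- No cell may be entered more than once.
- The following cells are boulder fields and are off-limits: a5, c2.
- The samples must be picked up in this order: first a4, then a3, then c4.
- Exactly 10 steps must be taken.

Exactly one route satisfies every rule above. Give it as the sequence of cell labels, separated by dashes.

The waypoints must appear in the order a4, a3, c4, with no cell reused.
Route from c1: left to b1, down-left to a2, down-right to b3, down-left to a4, up to a3, down-right to b4, right to c4, up to c3, 2× up-left (reaching a1) — 10 moves in all.
Check: order respected (1 at step 4, 2 at step 5, 3 at step 7); 10 moves as required.

c1 - b1 - a2 - b3 - a4 - a3 - b4 - c4 - c3 - b2 - a1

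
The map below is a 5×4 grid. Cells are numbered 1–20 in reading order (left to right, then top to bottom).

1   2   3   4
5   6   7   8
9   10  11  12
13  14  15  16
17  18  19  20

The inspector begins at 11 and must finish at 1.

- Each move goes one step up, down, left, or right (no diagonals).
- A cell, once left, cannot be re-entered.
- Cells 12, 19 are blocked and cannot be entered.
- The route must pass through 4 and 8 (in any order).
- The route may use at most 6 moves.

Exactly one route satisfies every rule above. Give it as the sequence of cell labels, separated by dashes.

The 6-move cap with required stops at 4, 8 leaves no slack for detours.
Route from 11: up to 7, right to 8, up to 4, 3× left (reaching 1) — 6 moves in all.
Check: all required cells visited; 6 ≤ 6 moves.

11 - 7 - 8 - 4 - 3 - 2 - 1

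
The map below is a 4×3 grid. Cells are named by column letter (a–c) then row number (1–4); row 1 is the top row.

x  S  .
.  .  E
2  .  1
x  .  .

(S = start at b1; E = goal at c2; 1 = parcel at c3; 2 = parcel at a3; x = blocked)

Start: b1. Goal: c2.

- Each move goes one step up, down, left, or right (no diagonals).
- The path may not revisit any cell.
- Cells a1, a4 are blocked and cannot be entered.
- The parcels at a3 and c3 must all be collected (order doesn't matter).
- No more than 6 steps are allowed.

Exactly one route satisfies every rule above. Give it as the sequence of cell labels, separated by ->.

b1 -> b2 -> a2 -> a3 -> b3 -> c3 -> c2

The 6-move cap with required stops at a3, c3 leaves no slack for detours.
Route from b1: down to b2, left to a2, down to a3, 2× right (reaching c3), up to c2 — 6 moves in all.
Check: all required cells visited; 6 ≤ 6 moves.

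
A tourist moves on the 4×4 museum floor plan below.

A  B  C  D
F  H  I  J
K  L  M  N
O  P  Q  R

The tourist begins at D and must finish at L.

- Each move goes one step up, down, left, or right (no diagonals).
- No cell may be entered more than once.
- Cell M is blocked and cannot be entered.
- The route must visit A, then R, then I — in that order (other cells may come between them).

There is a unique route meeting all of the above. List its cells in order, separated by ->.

D -> C -> B -> A -> F -> K -> O -> P -> Q -> R -> N -> J -> I -> H -> L

The waypoints must appear in the order A, R, I, with no cell reused.
Route from D: left 3 to A, down 3 to O, right 3 to R, up 2 to J, left 2 to H, down 1 to L — 14 moves in all.
Check: order respected (A at step 3, R at step 9, I at step 12).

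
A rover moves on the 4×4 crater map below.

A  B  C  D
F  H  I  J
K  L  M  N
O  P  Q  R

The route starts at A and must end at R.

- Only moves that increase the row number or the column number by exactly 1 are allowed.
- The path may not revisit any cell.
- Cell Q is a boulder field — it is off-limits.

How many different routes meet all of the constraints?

10

A right/down-only route from A to R makes exactly 3 down-moves and 3 right-moves in some order.
With no other constraints that would be C(6,3) = 20 routes.
Subtract routes through each blocked cell (inclusion–exclusion for overlaps): − through Q: 10 → 10.
That gives 10 routes.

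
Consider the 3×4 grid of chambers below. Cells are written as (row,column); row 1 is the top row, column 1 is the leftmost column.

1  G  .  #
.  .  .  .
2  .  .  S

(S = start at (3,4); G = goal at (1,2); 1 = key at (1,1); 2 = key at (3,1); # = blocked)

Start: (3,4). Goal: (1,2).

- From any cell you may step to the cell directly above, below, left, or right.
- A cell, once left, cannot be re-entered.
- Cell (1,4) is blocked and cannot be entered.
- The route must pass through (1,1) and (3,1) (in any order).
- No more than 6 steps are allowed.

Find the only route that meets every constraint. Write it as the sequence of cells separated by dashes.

The 6-move cap with required stops at (1,1), (3,1) leaves no slack for detours.
Route from (3,4): 3× left (reaching (3,1)), 2× up (reaching (1,1)), right to (1,2) — 6 moves in all.
Check: all required cells visited; 6 ≤ 6 moves.

(3,4) - (3,3) - (3,2) - (3,1) - (2,1) - (1,1) - (1,2)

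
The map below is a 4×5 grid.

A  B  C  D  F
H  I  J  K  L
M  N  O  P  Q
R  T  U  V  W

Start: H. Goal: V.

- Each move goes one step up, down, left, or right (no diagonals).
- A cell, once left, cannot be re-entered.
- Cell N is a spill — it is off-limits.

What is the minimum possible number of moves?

5

The Manhattan distance from H to V is |2−4| + |1−4| = 5, so at least 5 moves are needed.
A route of 5 moves achieves this: H → M → R → T → U → V.
Since 5 matches the lower bound, it is optimal.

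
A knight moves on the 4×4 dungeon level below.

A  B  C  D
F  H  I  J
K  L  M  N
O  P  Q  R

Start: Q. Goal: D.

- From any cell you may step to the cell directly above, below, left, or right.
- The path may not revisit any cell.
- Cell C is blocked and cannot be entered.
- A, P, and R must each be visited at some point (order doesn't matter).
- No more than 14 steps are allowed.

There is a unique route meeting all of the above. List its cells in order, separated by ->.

The budget equals the shortest possible length, so every move has to be on a shortest route through the required cells.
Route from Q: right to R, up to N, 2× left (reaching L), down to P, left to O, 3× up (reaching A), right to B, down to H, 2× right (reaching J), up to D — 14 moves in all.
Check: all required cells visited; 14 ≤ 14 moves.

Q -> R -> N -> M -> L -> P -> O -> K -> F -> A -> B -> H -> I -> J -> D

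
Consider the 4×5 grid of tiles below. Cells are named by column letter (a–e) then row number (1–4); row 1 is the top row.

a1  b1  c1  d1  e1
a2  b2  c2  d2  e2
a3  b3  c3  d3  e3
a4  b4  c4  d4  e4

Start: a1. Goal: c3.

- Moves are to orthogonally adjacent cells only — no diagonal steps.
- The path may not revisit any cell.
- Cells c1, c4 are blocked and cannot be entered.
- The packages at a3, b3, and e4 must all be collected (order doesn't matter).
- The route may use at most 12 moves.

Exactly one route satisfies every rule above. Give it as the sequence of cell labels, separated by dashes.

a1 - a2 - a3 - b3 - b2 - c2 - d2 - e2 - e3 - e4 - d4 - d3 - c3

The budget equals the shortest possible length, so every move has to be on a shortest route through the required cells.
Route from a1: 2× down (reaching a3), right to b3, up to b2, 3× right (reaching e2), 2× down (reaching e4), left to d4, up to d3, left to c3 — 12 moves in all.
Check: all required cells visited; 12 ≤ 12 moves.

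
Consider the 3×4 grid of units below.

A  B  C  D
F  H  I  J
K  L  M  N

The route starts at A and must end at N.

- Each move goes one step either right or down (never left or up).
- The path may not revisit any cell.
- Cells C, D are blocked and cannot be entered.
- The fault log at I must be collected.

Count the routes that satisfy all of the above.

4

A right/down-only route from A to N makes exactly 2 down-moves and 3 right-moves in some order.
With no other constraints that would be C(5,2) = 10 routes.
Split at I and multiply the segment counts (each segment already excludes blocked cells): A→I: 2; I→N: 2; product = 4.
That gives 4 routes.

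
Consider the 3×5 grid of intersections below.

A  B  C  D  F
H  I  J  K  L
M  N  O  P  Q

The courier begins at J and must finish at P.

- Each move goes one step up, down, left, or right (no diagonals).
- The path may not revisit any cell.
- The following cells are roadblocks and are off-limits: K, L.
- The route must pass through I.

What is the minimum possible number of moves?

Any route passes through I somewhere between J and P. Summing Manhattan distances along the two legs (J → I → P) gives a lower bound of 1 + 3 = 4 moves.
A route of 4 moves achieves this: J → I → N → O → P.
Since 4 matches the lower bound, it is optimal.

4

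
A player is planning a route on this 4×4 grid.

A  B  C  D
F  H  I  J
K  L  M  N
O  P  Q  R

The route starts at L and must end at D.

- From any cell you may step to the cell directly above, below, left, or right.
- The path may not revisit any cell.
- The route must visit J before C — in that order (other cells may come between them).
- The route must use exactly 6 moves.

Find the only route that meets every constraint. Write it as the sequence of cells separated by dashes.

The waypoints must appear in the order J, C, with no cell reused.
Route from L: right 2 to N, up 1 to J, left 1 to I, up 1 to C, right 1 to D — 6 moves in all.
Check: order respected (J at step 3, C at step 5); 6 moves as required.

L - M - N - J - I - C - D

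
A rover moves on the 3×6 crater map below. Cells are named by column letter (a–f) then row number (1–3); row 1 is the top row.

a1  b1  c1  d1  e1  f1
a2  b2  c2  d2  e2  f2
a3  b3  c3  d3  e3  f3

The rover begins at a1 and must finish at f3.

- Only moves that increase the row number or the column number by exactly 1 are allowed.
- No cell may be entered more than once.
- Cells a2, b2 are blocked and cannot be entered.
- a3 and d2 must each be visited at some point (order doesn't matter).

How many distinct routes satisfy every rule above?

A right/down-only route from a1 to f3 makes exactly 2 down-moves and 5 right-moves in some order.
With no other constraints that would be C(7,2) = 21 routes.
a3 is below but to the left of d2: going d2 → a3 would need a leftward move and a3 → d2 an upward move, so no right/down-only route can visit both required cells.
No route satisfies every constraint, so the count is 0.

0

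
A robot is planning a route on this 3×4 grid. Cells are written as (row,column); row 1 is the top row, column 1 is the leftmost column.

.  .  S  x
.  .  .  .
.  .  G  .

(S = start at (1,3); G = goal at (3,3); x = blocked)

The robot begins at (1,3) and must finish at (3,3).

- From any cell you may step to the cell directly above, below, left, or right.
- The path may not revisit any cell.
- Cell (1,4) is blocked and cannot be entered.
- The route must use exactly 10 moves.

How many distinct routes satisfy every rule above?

1

Need simple routes of exactly 10 moves from (1,3) to (3,3) (Manhattan distance 2, so 4 moves are spent on a detour and 4 undoing it).
Enumerating: (1,3) (1,2) (1,1) (2,1) (3,1) (3,2) (2,2) (2,3) (2,4) (3,4) (3,3).
That gives 1 route.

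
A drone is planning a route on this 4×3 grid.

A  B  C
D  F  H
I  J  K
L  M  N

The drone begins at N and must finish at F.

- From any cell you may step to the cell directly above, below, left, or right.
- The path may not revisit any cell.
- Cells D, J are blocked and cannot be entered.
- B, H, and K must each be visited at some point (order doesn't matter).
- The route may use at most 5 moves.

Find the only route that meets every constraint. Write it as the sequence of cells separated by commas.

The budget equals the shortest possible length, so every move has to be on a shortest route through the required cells.
Route from N: up 3 to C, left 1 to B, down 1 to F — 5 moves in all.
Check: all required cells visited; 5 ≤ 5 moves.

N, K, H, C, B, F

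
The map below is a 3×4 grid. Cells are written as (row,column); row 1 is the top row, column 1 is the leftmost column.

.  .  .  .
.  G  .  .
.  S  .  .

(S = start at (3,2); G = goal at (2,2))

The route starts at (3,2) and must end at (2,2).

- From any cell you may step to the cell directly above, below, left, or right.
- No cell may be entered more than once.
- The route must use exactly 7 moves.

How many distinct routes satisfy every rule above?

6

Need simple routes of exactly 7 moves from (3,2) to (2,2) (Manhattan distance 1, so 3 moves are spent on a detour and 3 undoing it).
Enumerating: (3,2) (3,1) (2,1) (1,1) (1,2) (1,3) (2,3) (2,2) | (3,2) (3,3) (2,3) (1,3) (1,2) (1,1) (2,1) (2,2) | (3,2) (3,3) (2,3) (2,4) (1,4) (1,3) (1,2) (2,2) | (3,2) (3,3) (3,4) (2,4) (1,4) (1,3) (2,3) (2,2) | (3,2) (3,3) (3,4) (2,4) (1,4) (1,3) (1,2) (2,2) | (3,2) (3,3) (3,4) (2,4) (2,3) (1,3) (1,2) (2,2).
That gives 6 routes.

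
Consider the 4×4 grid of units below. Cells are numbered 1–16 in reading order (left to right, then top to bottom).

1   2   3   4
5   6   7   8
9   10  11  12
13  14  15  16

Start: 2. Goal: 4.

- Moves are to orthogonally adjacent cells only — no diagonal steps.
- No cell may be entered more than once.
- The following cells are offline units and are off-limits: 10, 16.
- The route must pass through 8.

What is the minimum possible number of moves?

4

Any route passes through 8 somewhere between 2 and 4. Summing Manhattan distances along the two legs (2 → 8 → 4) gives a lower bound of 3 + 1 = 4 moves.
A route of 4 moves achieves this: 2 → 6 → 7 → 8 → 4.
Since 4 matches the lower bound, it is optimal.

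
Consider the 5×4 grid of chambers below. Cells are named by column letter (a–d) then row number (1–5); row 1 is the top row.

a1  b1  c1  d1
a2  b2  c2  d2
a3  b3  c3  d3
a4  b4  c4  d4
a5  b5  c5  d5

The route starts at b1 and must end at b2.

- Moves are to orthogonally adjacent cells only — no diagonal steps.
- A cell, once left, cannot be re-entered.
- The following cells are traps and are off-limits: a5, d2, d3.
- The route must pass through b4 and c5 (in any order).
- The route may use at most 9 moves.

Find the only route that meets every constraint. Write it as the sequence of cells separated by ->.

b1 -> c1 -> c2 -> c3 -> c4 -> c5 -> b5 -> b4 -> b3 -> b2

Any route must reach b4 and c5 and still end at b2 within 9 moves, so the order of the required stops is forced.
Route from b1: right 1 to c1, down 4 to c5, left 1 to b5, up 3 to b2 — 9 moves in all.
Check: all required cells visited; 9 ≤ 9 moves.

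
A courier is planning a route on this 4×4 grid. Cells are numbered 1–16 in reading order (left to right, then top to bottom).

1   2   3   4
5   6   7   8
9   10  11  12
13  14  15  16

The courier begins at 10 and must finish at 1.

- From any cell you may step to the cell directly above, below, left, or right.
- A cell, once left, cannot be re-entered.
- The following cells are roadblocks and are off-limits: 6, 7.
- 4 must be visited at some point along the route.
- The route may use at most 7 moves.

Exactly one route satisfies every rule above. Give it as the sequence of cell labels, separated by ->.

The budget equals the shortest possible length, so every move has to be on a shortest route through the required cells.
Route from 10: right 2 to 12, up 2 to 4, left 3 to 1 — 7 moves in all.
Check: all required cells visited; 7 ≤ 7 moves.

10 -> 11 -> 12 -> 8 -> 4 -> 3 -> 2 -> 1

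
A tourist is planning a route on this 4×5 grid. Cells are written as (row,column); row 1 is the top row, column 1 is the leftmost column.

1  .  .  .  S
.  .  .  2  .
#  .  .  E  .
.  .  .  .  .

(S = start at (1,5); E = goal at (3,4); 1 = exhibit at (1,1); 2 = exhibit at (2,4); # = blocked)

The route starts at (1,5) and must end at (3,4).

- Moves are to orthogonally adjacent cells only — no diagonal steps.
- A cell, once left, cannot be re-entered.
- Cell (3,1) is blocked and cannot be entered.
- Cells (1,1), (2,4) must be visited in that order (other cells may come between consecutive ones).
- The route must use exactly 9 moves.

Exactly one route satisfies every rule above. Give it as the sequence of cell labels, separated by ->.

The waypoints must appear in the order (1,1), (2,4), with no cell reused.
Route from (1,5): 4× left (reaching (1,1)), down to (2,1), 3× right (reaching (2,4)), down to (3,4) — 9 moves in all.
Check: order respected (1 at step 4, 2 at step 8); 9 moves as required.

(1,5) -> (1,4) -> (1,3) -> (1,2) -> (1,1) -> (2,1) -> (2,2) -> (2,3) -> (2,4) -> (3,4)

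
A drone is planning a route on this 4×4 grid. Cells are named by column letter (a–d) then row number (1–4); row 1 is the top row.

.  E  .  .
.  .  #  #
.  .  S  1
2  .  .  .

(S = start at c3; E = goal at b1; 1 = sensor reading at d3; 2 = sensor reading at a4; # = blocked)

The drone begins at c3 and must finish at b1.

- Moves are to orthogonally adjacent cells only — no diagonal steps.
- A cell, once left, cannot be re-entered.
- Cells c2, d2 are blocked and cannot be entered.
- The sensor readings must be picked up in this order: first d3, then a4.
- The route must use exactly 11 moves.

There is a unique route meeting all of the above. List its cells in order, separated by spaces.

c3 d3 d4 c4 b4 a4 a3 b3 b2 a2 a1 b1

The waypoints must appear in the order d3, a4, with no cell reused.
Route from c3: right 1 to d3, down 1 to d4, left 3 to a4, up 1 to a3, right 1 to b3, up 1 to b2, left 1 to a2, up 1 to a1, right 1 to b1 — 11 moves in all.
Check: order respected (1 at step 1, 2 at step 5); 11 moves as required.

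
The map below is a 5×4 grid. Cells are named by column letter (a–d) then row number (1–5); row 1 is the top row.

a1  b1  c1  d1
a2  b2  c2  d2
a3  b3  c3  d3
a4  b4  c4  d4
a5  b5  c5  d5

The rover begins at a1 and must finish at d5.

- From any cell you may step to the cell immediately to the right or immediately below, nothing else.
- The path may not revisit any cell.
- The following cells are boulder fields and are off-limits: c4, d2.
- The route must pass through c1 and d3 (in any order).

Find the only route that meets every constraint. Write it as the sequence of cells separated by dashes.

Moves only go right or down, so the column and row indices never decrease.
Route from a1: right 2 to c1, down 2 to c3, right 1 to d3, down 2 to d5 — 7 moves in all.
Check: all required cells visited.

a1 - b1 - c1 - c2 - c3 - d3 - d4 - d5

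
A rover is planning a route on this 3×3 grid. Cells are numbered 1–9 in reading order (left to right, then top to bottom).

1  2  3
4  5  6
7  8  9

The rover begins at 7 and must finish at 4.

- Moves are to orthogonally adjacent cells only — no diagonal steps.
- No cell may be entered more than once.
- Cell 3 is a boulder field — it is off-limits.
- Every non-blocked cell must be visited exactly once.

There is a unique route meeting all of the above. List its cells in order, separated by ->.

Need to visit all 8 open cells exactly once, starting at 7 and ending at 4.
Cell 6 has only two open neighbours (9 and 5), so the path must pass straight through it: one of those is the cell it's entered from and the other is where it exits.
Route from 7: right 2 to 9, up 1 to 6, left 1 to 5, up 1 to 2, left 1 to 1, down 1 to 4 — 7 moves in all.
Check: all 8 open cells covered.

7 -> 8 -> 9 -> 6 -> 5 -> 2 -> 1 -> 4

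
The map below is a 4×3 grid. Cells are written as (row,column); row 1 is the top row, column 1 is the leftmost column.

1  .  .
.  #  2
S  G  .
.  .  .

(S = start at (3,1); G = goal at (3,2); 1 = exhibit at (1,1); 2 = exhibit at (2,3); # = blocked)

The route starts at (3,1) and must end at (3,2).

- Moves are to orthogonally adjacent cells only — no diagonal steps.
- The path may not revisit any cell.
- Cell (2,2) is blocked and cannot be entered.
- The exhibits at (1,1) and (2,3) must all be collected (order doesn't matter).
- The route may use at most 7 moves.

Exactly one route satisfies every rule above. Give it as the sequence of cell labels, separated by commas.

The 7-move cap with required stops at (1,1), (2,3) leaves no slack for detours.
Route from (3,1): 2× up (reaching (1,1)), 2× right (reaching (1,3)), 2× down (reaching (3,3)), left to (3,2) — 7 moves in all.
Check: all required cells visited; 7 ≤ 7 moves.

(3,1), (2,1), (1,1), (1,2), (1,3), (2,3), (3,3), (3,2)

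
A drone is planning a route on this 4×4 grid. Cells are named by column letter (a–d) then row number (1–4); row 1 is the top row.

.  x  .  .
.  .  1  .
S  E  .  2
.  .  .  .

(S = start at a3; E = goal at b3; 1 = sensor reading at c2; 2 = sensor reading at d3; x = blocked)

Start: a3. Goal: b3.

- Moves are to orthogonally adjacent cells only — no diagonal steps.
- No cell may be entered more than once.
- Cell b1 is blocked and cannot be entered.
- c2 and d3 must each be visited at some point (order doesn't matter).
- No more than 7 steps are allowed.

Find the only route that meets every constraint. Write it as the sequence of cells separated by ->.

The budget equals the shortest possible length, so every move has to be on a shortest route through the required cells.
Route from a3: up 1 to a2, right 3 to d2, down 1 to d3, left 2 to b3 — 7 moves in all.
Check: all required cells visited; 7 ≤ 7 moves.

a3 -> a2 -> b2 -> c2 -> d2 -> d3 -> c3 -> b3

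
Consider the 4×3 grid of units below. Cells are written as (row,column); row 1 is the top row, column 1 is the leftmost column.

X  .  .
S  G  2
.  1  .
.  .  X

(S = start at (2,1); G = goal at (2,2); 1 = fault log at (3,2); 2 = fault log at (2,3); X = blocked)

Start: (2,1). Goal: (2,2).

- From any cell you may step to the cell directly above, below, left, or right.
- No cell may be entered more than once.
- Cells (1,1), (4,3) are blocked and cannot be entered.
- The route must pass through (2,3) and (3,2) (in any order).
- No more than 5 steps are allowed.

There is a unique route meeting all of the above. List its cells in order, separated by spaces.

(2,1) (3,1) (3,2) (3,3) (2,3) (2,2)

Any route must reach (2,3) and (3,2) and still end at (2,2) within 5 moves, so the order of the required stops is forced.
Route from (2,1): down to (3,1), 2× right (reaching (3,3)), up to (2,3), left to (2,2) — 5 moves in all.
Check: all required cells visited; 5 ≤ 5 moves.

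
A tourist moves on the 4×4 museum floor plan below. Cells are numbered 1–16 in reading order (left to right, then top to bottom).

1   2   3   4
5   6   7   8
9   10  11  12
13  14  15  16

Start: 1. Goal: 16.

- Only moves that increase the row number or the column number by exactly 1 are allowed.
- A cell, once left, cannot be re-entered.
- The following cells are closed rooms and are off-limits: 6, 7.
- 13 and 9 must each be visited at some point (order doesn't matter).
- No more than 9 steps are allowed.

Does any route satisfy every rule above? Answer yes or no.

One route that works: 1 → 5 → 9 → 13 → 14 → 15 → 16.

yes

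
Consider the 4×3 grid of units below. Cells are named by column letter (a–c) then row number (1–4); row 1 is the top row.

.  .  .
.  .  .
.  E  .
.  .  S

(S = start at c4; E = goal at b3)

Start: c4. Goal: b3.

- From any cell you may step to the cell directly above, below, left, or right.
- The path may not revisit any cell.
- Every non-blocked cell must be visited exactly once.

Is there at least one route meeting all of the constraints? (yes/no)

Colour the cells like a checkerboard: each orthogonal step flips colour, so a Hamiltonian route alternates colours. Here there are 6 cells of one colour and 6 of the other, with start on the same colour as the goal — the counts and endpoints can't be arranged into an alternating sequence of length 12, so no Hamiltonian route exists.

no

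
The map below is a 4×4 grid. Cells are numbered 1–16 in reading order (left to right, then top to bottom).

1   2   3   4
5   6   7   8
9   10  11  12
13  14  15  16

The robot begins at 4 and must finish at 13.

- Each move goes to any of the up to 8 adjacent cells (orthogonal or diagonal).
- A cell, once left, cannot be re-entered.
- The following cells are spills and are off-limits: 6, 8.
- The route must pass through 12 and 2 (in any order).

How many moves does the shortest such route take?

Any route passes through 12 and 2 in some order between 4 and 13. Summing Chebyshev distances along each leg and taking the cheapest ordering (4 → 2 → 12 → 13) gives a lower bound of 2 + 2 + 3 = 7 moves.
A route of 7 moves achieves this: 4 → 3 → 2 → 7 → 12 → 11 → 10 → 13.
Since 7 matches the lower bound, it is optimal.

7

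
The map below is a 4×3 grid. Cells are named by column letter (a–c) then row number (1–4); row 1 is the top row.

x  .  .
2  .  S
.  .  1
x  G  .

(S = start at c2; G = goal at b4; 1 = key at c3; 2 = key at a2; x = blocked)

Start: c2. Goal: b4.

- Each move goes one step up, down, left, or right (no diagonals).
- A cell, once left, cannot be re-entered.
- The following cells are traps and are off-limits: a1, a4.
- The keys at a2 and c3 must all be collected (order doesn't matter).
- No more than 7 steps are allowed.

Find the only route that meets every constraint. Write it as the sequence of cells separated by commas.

c2, b2, a2, a3, b3, c3, c4, b4

Any route must reach a2 and c3 and still end at b4 within 7 moves, so the order of the required stops is forced.
Route from c2: left 2 to a2, down 1 to a3, right 2 to c3, down 1 to c4, left 1 to b4 — 7 moves in all.
Check: all required cells visited; 7 ≤ 7 moves.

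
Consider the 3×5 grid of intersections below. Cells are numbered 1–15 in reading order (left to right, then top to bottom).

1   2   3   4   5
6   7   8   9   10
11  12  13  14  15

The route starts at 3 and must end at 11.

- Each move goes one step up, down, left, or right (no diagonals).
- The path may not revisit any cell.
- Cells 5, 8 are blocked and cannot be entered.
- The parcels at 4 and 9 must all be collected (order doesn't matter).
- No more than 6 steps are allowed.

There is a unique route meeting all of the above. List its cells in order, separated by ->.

3 -> 4 -> 9 -> 14 -> 13 -> 12 -> 11

Any route must reach 4 and 9 and still end at 11 within 6 moves, so the order of the required stops is forced.
Route from 3: right to 4, 2× down (reaching 14), 3× left (reaching 11) — 6 moves in all.
Check: all required cells visited; 6 ≤ 6 moves.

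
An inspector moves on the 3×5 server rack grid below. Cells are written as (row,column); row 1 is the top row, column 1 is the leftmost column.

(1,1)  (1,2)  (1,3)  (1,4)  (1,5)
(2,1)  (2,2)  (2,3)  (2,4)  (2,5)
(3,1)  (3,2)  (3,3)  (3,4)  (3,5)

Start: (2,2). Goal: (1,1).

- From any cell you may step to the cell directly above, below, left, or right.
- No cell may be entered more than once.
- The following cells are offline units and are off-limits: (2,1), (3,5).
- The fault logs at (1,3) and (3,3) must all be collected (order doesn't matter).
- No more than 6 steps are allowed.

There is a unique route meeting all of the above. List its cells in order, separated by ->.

(2,2) -> (3,2) -> (3,3) -> (2,3) -> (1,3) -> (1,2) -> (1,1)

Any route must reach (1,3) and (3,3) and still end at (1,1) within 6 moves, so the order of the required stops is forced.
Route from (2,2): down to (3,2), right to (3,3), 2× up (reaching (1,3)), 2× left (reaching (1,1)) — 6 moves in all.
Check: all required cells visited; 6 ≤ 6 moves.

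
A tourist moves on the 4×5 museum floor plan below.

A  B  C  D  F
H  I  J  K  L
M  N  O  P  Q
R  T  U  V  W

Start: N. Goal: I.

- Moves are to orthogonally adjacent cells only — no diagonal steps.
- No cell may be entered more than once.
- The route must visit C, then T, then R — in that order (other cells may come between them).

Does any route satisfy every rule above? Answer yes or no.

One route that works: N → O → J → C → D → K → P → V → U → T → R → M → H → I.

yes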